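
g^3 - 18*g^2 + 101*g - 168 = (g - 8)*(g - 7)*(g - 3)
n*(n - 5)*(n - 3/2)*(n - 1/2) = n^4 - 7*n^3 + 43*n^2/4 - 15*n/4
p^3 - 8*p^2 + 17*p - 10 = (p - 5)*(p - 2)*(p - 1)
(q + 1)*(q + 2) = q^2 + 3*q + 2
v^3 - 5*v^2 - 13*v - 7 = (v - 7)*(v + 1)^2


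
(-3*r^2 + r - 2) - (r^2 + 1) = -4*r^2 + r - 3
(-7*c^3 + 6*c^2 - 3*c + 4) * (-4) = 28*c^3 - 24*c^2 + 12*c - 16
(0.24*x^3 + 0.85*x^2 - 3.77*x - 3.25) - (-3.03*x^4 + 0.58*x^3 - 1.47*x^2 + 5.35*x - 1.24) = 3.03*x^4 - 0.34*x^3 + 2.32*x^2 - 9.12*x - 2.01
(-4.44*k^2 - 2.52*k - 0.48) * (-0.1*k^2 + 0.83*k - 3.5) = 0.444*k^4 - 3.4332*k^3 + 13.4964*k^2 + 8.4216*k + 1.68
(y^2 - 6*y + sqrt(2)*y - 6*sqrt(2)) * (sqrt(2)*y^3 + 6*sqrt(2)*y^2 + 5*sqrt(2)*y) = sqrt(2)*y^5 + 2*y^4 - 31*sqrt(2)*y^3 - 62*y^2 - 30*sqrt(2)*y^2 - 60*y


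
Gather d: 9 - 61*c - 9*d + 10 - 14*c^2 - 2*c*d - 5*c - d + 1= -14*c^2 - 66*c + d*(-2*c - 10) + 20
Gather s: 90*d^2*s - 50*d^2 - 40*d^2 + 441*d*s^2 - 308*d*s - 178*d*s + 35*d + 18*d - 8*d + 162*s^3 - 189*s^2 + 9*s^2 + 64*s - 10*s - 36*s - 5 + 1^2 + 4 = -90*d^2 + 45*d + 162*s^3 + s^2*(441*d - 180) + s*(90*d^2 - 486*d + 18)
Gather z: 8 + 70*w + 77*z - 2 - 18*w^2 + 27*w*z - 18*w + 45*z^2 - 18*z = -18*w^2 + 52*w + 45*z^2 + z*(27*w + 59) + 6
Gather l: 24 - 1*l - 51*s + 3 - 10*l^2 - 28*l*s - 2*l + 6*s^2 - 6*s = -10*l^2 + l*(-28*s - 3) + 6*s^2 - 57*s + 27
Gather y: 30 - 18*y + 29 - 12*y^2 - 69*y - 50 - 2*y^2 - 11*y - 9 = -14*y^2 - 98*y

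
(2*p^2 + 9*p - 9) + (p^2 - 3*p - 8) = 3*p^2 + 6*p - 17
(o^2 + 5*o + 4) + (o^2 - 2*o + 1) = 2*o^2 + 3*o + 5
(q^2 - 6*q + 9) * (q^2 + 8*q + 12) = q^4 + 2*q^3 - 27*q^2 + 108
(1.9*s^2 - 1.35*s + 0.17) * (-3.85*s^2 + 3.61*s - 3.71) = -7.315*s^4 + 12.0565*s^3 - 12.577*s^2 + 5.6222*s - 0.6307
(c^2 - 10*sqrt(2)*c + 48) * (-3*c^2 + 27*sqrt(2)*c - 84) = -3*c^4 + 57*sqrt(2)*c^3 - 768*c^2 + 2136*sqrt(2)*c - 4032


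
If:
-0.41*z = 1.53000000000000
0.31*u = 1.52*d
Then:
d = 0.203947368421053*u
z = -3.73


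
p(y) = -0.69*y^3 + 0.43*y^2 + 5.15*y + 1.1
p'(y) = -2.07*y^2 + 0.86*y + 5.15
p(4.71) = -37.20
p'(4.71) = -36.72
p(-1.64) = -3.15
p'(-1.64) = -1.83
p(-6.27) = 155.79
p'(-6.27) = -81.62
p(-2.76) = 4.67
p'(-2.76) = -12.99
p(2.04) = 7.54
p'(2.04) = -1.71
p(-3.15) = 10.71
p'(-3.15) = -18.10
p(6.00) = -101.56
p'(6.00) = -64.21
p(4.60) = -33.27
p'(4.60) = -34.70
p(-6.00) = 134.72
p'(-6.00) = -74.53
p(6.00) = -101.56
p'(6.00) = -64.21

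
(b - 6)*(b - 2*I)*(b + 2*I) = b^3 - 6*b^2 + 4*b - 24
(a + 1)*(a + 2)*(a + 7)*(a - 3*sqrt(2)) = a^4 - 3*sqrt(2)*a^3 + 10*a^3 - 30*sqrt(2)*a^2 + 23*a^2 - 69*sqrt(2)*a + 14*a - 42*sqrt(2)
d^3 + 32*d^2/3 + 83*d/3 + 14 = (d + 2/3)*(d + 3)*(d + 7)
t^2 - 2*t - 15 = (t - 5)*(t + 3)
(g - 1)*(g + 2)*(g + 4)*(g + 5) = g^4 + 10*g^3 + 27*g^2 + 2*g - 40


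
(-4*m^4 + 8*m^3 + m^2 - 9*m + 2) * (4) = -16*m^4 + 32*m^3 + 4*m^2 - 36*m + 8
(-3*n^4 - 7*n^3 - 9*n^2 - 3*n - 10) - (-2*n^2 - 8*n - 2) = -3*n^4 - 7*n^3 - 7*n^2 + 5*n - 8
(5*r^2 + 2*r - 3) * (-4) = -20*r^2 - 8*r + 12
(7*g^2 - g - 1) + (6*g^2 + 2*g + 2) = 13*g^2 + g + 1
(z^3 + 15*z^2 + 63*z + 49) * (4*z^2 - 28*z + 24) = 4*z^5 + 32*z^4 - 144*z^3 - 1208*z^2 + 140*z + 1176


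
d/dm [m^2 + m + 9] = 2*m + 1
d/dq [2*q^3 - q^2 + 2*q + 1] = 6*q^2 - 2*q + 2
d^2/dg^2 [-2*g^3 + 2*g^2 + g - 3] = 4 - 12*g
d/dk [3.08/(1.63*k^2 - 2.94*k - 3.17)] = (9.0552 - 10.0408*k)/(-1.63*k^2 + 2.94*k + 3.17)^2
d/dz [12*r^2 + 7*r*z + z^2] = 7*r + 2*z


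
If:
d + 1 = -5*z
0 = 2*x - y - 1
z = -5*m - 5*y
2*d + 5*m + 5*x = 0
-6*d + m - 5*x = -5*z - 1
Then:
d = -156/251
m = -130/251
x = 962/1255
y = 669/1255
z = -19/251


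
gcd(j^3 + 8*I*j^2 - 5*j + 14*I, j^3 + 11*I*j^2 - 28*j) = j + 7*I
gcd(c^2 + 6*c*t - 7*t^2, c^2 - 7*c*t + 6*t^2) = -c + t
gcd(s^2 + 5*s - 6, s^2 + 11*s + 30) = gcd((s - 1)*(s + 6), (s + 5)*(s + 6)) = s + 6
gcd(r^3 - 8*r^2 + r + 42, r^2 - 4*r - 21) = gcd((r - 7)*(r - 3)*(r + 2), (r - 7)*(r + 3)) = r - 7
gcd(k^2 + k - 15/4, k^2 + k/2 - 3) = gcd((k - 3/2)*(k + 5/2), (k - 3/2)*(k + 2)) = k - 3/2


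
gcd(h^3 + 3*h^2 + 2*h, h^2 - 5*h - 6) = h + 1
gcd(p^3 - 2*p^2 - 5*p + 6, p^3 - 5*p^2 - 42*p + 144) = p - 3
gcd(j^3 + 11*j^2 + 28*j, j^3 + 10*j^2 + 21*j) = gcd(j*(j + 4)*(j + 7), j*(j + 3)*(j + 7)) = j^2 + 7*j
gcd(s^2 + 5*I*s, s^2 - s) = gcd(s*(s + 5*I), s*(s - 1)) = s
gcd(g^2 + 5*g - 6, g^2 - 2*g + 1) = g - 1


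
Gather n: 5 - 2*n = 5 - 2*n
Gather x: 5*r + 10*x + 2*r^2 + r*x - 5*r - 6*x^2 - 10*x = 2*r^2 + r*x - 6*x^2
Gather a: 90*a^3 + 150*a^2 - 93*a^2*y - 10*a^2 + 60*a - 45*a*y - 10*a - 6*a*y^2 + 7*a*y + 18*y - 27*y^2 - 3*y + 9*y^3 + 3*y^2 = 90*a^3 + a^2*(140 - 93*y) + a*(-6*y^2 - 38*y + 50) + 9*y^3 - 24*y^2 + 15*y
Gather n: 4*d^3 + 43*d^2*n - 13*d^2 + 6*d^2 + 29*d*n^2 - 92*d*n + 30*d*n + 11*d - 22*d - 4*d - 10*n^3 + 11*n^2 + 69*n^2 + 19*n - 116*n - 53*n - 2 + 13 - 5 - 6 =4*d^3 - 7*d^2 - 15*d - 10*n^3 + n^2*(29*d + 80) + n*(43*d^2 - 62*d - 150)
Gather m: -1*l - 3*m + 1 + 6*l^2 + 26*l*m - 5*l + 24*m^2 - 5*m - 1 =6*l^2 - 6*l + 24*m^2 + m*(26*l - 8)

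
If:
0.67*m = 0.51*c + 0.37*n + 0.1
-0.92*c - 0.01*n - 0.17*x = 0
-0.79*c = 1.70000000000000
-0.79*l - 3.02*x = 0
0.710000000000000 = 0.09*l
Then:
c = -2.15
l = 7.89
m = 127.21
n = 233.06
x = -2.06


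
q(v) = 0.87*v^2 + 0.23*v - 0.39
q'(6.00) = 10.67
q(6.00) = 32.31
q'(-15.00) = -25.87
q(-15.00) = 191.91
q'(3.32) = 6.01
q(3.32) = 9.96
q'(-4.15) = -6.99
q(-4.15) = 13.64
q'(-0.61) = -0.83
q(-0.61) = -0.21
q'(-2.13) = -3.48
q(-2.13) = 3.07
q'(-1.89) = -3.06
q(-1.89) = 2.28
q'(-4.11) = -6.92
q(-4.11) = 13.36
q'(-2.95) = -4.90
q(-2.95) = 6.50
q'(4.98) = 8.90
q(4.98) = 22.33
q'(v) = 1.74*v + 0.23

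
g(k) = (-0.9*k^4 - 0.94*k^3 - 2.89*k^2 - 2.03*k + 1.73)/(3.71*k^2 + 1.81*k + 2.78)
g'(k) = (-7.42*k - 1.81)*(-0.9*k^4 - 0.94*k^3 - 2.89*k^2 - 2.03*k + 1.73)/(3.71*k^2 + 1.81*k + 2.78)^2 + (-3.6*k^3 - 2.82*k^2 - 5.78*k - 2.03)/(3.71*k^2 + 1.81*k + 2.78) = (-6.678*k^5 - 8.3744*k^4 - 13.4108*k^3 - 5.5392*k^2 - 28.905*k - 8.7747)/(13.7641*k^4 + 13.4302*k^3 + 23.9037*k^2 + 10.0636*k + 7.7284)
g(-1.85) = -0.74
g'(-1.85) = 1.07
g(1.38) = -1.00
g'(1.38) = -1.04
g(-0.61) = 0.65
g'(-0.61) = 0.99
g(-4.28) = -4.30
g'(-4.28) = 1.98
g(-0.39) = 0.80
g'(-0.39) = 0.33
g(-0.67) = 0.59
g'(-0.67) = 1.09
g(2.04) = -1.73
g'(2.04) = -1.22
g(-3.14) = -2.34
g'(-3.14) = 1.47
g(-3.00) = -2.14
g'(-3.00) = 1.41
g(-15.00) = -53.07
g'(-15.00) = 7.14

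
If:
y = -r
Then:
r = -y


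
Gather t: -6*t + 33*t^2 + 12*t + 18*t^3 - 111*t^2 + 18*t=18*t^3 - 78*t^2 + 24*t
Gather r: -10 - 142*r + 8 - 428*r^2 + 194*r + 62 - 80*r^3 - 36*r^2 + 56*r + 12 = -80*r^3 - 464*r^2 + 108*r + 72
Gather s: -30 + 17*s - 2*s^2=-2*s^2 + 17*s - 30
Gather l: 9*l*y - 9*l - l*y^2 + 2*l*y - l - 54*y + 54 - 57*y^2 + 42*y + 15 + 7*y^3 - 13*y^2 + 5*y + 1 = l*(-y^2 + 11*y - 10) + 7*y^3 - 70*y^2 - 7*y + 70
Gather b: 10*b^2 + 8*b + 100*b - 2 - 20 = 10*b^2 + 108*b - 22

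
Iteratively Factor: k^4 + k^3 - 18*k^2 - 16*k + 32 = (k + 2)*(k^3 - k^2 - 16*k + 16) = (k - 1)*(k + 2)*(k^2 - 16) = (k - 4)*(k - 1)*(k + 2)*(k + 4)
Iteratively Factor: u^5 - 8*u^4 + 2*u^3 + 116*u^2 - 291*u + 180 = (u - 5)*(u^4 - 3*u^3 - 13*u^2 + 51*u - 36) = (u - 5)*(u - 3)*(u^3 - 13*u + 12) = (u - 5)*(u - 3)*(u - 1)*(u^2 + u - 12) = (u - 5)*(u - 3)^2*(u - 1)*(u + 4)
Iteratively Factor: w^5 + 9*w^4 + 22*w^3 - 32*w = (w + 4)*(w^4 + 5*w^3 + 2*w^2 - 8*w) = w*(w + 4)*(w^3 + 5*w^2 + 2*w - 8) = w*(w + 4)^2*(w^2 + w - 2) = w*(w - 1)*(w + 4)^2*(w + 2)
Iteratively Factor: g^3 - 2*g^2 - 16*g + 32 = (g - 4)*(g^2 + 2*g - 8) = (g - 4)*(g - 2)*(g + 4)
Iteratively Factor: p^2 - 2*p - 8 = (p - 4)*(p + 2)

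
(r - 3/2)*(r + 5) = r^2 + 7*r/2 - 15/2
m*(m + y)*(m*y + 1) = m^3*y + m^2*y^2 + m^2 + m*y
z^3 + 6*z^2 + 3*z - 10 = (z - 1)*(z + 2)*(z + 5)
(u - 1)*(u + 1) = u^2 - 1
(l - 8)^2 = l^2 - 16*l + 64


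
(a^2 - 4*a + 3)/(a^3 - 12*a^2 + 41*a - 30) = (a - 3)/(a^2 - 11*a + 30)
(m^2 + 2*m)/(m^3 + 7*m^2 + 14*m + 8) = m/(m^2 + 5*m + 4)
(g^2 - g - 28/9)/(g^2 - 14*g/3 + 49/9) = (3*g + 4)/(3*g - 7)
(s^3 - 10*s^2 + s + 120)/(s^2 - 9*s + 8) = (s^2 - 2*s - 15)/(s - 1)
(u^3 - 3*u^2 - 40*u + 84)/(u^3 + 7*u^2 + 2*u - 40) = (u^2 - u - 42)/(u^2 + 9*u + 20)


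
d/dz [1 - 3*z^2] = -6*z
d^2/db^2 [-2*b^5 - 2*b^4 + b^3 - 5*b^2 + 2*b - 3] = -40*b^3 - 24*b^2 + 6*b - 10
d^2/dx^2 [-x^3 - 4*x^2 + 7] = -6*x - 8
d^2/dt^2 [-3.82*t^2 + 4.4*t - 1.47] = -7.64000000000000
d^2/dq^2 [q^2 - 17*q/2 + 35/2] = 2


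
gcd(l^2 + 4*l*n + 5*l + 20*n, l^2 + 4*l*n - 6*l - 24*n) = l + 4*n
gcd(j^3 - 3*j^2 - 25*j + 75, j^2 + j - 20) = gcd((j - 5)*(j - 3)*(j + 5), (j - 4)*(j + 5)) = j + 5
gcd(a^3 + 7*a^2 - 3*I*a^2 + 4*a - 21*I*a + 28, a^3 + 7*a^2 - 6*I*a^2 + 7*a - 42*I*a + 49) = a^2 + a*(7 + I) + 7*I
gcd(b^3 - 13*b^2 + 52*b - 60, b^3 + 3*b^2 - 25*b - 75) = b - 5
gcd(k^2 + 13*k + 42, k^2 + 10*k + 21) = k + 7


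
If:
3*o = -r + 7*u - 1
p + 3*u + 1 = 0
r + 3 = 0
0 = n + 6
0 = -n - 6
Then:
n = -6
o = 7*u/3 + 2/3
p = -3*u - 1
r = -3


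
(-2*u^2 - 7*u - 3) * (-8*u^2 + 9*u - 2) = 16*u^4 + 38*u^3 - 35*u^2 - 13*u + 6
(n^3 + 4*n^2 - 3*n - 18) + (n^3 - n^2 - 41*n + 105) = 2*n^3 + 3*n^2 - 44*n + 87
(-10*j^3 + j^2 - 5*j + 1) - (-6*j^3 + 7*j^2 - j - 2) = -4*j^3 - 6*j^2 - 4*j + 3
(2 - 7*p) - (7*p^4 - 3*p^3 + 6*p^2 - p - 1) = -7*p^4 + 3*p^3 - 6*p^2 - 6*p + 3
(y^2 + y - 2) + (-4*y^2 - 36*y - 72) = -3*y^2 - 35*y - 74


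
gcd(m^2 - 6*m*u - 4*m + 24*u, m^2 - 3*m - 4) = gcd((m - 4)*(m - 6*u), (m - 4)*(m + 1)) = m - 4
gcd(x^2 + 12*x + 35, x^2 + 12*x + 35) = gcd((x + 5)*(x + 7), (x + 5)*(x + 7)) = x^2 + 12*x + 35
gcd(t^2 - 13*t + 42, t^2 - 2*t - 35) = t - 7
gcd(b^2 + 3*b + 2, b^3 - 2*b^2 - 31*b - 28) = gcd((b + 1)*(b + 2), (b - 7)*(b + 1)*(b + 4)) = b + 1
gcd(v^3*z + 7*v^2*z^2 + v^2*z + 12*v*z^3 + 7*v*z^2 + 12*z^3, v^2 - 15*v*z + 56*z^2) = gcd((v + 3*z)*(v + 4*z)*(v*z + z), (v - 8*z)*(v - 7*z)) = 1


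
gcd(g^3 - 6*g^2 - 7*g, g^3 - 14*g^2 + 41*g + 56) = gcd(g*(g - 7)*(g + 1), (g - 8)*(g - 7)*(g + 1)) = g^2 - 6*g - 7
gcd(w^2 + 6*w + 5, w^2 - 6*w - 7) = w + 1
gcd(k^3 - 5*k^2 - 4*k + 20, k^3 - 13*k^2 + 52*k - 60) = k^2 - 7*k + 10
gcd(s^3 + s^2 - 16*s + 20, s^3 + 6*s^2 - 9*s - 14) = s - 2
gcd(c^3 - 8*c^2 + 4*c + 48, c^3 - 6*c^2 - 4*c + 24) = c^2 - 4*c - 12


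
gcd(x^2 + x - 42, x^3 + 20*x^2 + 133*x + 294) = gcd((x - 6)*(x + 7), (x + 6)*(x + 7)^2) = x + 7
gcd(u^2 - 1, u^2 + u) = u + 1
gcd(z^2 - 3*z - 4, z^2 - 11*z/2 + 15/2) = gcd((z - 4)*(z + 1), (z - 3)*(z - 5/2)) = 1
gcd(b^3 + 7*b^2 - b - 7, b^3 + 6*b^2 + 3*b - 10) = b - 1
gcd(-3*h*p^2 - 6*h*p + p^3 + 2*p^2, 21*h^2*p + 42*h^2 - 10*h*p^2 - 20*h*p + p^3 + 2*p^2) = -3*h*p - 6*h + p^2 + 2*p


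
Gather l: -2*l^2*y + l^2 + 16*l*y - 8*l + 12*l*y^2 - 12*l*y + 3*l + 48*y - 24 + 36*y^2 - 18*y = l^2*(1 - 2*y) + l*(12*y^2 + 4*y - 5) + 36*y^2 + 30*y - 24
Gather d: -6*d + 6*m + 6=-6*d + 6*m + 6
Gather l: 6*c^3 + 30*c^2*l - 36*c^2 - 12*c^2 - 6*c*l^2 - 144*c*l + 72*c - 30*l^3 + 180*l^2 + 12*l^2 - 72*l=6*c^3 - 48*c^2 + 72*c - 30*l^3 + l^2*(192 - 6*c) + l*(30*c^2 - 144*c - 72)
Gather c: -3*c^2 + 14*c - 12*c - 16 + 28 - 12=-3*c^2 + 2*c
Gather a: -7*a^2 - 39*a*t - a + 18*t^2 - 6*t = -7*a^2 + a*(-39*t - 1) + 18*t^2 - 6*t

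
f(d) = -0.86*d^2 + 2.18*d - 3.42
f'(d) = 2.18 - 1.72*d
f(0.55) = -2.48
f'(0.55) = 1.23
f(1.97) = -2.46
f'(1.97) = -1.21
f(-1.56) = -8.91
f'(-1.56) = 4.86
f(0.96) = -2.12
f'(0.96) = 0.53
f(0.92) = -2.14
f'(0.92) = 0.60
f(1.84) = -2.32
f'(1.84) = -0.98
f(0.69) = -2.33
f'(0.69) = 0.99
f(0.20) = -3.02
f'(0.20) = 1.84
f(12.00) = -101.10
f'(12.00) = -18.46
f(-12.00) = -153.42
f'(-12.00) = 22.82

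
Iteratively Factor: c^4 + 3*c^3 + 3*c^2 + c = (c + 1)*(c^3 + 2*c^2 + c) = (c + 1)^2*(c^2 + c) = (c + 1)^3*(c)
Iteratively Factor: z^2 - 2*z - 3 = (z + 1)*(z - 3)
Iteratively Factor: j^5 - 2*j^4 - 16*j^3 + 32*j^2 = (j)*(j^4 - 2*j^3 - 16*j^2 + 32*j) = j*(j - 2)*(j^3 - 16*j) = j*(j - 4)*(j - 2)*(j^2 + 4*j) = j^2*(j - 4)*(j - 2)*(j + 4)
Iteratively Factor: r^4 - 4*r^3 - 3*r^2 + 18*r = (r - 3)*(r^3 - r^2 - 6*r) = (r - 3)*(r + 2)*(r^2 - 3*r) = (r - 3)^2*(r + 2)*(r)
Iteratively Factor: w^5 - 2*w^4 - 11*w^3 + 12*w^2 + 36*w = (w + 2)*(w^4 - 4*w^3 - 3*w^2 + 18*w) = (w - 3)*(w + 2)*(w^3 - w^2 - 6*w) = (w - 3)*(w + 2)^2*(w^2 - 3*w) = w*(w - 3)*(w + 2)^2*(w - 3)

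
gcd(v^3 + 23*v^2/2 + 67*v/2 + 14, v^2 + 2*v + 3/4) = v + 1/2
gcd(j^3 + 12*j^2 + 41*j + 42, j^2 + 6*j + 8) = j + 2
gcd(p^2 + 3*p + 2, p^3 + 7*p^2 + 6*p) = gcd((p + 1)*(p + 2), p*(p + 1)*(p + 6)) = p + 1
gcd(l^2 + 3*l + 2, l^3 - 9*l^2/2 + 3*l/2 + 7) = l + 1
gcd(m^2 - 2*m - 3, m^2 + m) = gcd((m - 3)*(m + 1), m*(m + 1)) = m + 1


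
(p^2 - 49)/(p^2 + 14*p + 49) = (p - 7)/(p + 7)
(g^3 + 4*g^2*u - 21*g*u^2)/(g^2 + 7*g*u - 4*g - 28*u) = g*(g - 3*u)/(g - 4)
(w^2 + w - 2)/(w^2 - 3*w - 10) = (w - 1)/(w - 5)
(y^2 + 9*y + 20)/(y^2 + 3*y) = (y^2 + 9*y + 20)/(y*(y + 3))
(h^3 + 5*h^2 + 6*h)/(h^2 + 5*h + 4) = h*(h^2 + 5*h + 6)/(h^2 + 5*h + 4)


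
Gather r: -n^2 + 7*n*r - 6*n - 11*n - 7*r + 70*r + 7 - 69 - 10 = -n^2 - 17*n + r*(7*n + 63) - 72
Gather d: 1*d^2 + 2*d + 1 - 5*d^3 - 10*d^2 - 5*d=-5*d^3 - 9*d^2 - 3*d + 1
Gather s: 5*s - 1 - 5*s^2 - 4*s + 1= -5*s^2 + s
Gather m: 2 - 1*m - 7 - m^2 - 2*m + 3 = -m^2 - 3*m - 2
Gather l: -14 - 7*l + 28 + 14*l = 7*l + 14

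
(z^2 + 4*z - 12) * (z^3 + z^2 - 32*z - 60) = z^5 + 5*z^4 - 40*z^3 - 200*z^2 + 144*z + 720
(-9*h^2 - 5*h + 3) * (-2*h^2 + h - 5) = 18*h^4 + h^3 + 34*h^2 + 28*h - 15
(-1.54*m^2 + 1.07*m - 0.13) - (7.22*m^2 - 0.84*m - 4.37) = -8.76*m^2 + 1.91*m + 4.24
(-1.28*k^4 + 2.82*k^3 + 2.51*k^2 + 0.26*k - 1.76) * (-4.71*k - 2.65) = 6.0288*k^5 - 9.8902*k^4 - 19.2951*k^3 - 7.8761*k^2 + 7.6006*k + 4.664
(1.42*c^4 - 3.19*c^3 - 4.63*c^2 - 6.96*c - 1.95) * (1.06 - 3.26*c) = -4.6292*c^5 + 11.9046*c^4 + 11.7124*c^3 + 17.7818*c^2 - 1.0206*c - 2.067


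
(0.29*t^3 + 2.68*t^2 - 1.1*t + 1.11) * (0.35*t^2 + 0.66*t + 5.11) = 0.1015*t^5 + 1.1294*t^4 + 2.8657*t^3 + 13.3573*t^2 - 4.8884*t + 5.6721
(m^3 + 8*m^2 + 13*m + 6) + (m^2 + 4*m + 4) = m^3 + 9*m^2 + 17*m + 10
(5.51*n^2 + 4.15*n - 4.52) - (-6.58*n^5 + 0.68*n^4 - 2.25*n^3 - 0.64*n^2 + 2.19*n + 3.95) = 6.58*n^5 - 0.68*n^4 + 2.25*n^3 + 6.15*n^2 + 1.96*n - 8.47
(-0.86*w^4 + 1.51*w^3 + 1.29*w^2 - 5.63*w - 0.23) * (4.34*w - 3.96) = -3.7324*w^5 + 9.959*w^4 - 0.380999999999999*w^3 - 29.5426*w^2 + 21.2966*w + 0.9108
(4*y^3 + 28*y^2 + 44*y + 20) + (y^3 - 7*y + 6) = 5*y^3 + 28*y^2 + 37*y + 26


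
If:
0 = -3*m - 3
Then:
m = -1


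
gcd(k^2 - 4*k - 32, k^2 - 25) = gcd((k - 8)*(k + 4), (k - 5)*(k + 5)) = 1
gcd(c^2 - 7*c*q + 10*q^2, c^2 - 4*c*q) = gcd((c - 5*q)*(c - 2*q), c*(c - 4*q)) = 1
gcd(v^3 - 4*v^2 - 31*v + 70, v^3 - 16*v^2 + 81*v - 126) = v - 7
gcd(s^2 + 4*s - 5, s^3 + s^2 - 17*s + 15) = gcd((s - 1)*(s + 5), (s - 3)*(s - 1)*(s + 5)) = s^2 + 4*s - 5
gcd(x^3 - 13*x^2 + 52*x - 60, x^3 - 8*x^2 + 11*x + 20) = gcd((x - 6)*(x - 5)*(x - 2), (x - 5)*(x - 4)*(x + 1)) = x - 5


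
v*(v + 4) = v^2 + 4*v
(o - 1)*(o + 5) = o^2 + 4*o - 5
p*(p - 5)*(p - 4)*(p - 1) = p^4 - 10*p^3 + 29*p^2 - 20*p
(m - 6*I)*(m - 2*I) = m^2 - 8*I*m - 12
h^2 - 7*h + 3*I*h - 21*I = (h - 7)*(h + 3*I)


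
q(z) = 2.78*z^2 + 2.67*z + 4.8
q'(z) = 5.56*z + 2.67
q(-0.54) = 4.17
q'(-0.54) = -0.33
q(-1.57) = 7.46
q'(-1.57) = -6.06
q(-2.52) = 15.73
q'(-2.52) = -11.34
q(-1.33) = 6.17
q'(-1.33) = -4.72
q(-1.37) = 6.36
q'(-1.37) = -4.95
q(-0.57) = 4.18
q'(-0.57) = -0.50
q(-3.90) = 36.67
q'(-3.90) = -19.01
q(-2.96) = 21.25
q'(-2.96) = -13.79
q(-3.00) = 21.81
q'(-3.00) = -14.01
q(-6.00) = 88.86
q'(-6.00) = -30.69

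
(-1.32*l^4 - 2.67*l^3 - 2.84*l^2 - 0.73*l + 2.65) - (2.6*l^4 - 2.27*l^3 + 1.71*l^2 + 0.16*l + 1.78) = -3.92*l^4 - 0.4*l^3 - 4.55*l^2 - 0.89*l + 0.87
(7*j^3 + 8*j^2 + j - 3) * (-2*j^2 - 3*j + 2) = -14*j^5 - 37*j^4 - 12*j^3 + 19*j^2 + 11*j - 6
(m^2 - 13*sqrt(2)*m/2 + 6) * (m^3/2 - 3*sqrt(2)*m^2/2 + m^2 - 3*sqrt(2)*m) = m^5/2 - 19*sqrt(2)*m^4/4 + m^4 - 19*sqrt(2)*m^3/2 + 45*m^3/2 - 9*sqrt(2)*m^2 + 45*m^2 - 18*sqrt(2)*m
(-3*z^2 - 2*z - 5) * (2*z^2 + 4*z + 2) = -6*z^4 - 16*z^3 - 24*z^2 - 24*z - 10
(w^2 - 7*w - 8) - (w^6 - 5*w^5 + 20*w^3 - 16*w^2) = -w^6 + 5*w^5 - 20*w^3 + 17*w^2 - 7*w - 8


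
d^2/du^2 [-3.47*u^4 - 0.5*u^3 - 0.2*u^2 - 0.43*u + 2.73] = -41.64*u^2 - 3.0*u - 0.4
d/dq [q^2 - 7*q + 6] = 2*q - 7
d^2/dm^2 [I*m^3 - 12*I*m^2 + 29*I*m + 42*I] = 6*I*(m - 4)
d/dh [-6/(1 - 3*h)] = -18/(3*h - 1)^2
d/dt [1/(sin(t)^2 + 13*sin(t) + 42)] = -(2*sin(t) + 13)*cos(t)/(sin(t)^2 + 13*sin(t) + 42)^2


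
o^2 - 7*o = o*(o - 7)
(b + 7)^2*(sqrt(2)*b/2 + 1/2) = sqrt(2)*b^3/2 + b^2/2 + 7*sqrt(2)*b^2 + 7*b + 49*sqrt(2)*b/2 + 49/2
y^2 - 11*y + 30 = (y - 6)*(y - 5)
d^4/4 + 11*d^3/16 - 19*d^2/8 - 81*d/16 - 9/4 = (d/4 + 1)*(d - 3)*(d + 3/4)*(d + 1)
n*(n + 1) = n^2 + n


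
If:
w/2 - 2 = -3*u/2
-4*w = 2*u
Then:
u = 8/5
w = -4/5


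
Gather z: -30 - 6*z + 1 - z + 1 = -7*z - 28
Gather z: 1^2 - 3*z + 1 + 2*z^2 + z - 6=2*z^2 - 2*z - 4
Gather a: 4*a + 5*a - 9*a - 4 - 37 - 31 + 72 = 0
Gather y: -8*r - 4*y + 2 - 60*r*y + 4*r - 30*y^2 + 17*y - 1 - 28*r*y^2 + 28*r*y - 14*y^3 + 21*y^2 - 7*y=-4*r - 14*y^3 + y^2*(-28*r - 9) + y*(6 - 32*r) + 1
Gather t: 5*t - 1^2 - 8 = 5*t - 9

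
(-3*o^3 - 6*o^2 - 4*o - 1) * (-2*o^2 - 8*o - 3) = 6*o^5 + 36*o^4 + 65*o^3 + 52*o^2 + 20*o + 3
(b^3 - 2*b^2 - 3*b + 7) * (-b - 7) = -b^4 - 5*b^3 + 17*b^2 + 14*b - 49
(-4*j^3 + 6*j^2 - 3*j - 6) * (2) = -8*j^3 + 12*j^2 - 6*j - 12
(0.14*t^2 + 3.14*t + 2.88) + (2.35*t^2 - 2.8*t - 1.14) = 2.49*t^2 + 0.34*t + 1.74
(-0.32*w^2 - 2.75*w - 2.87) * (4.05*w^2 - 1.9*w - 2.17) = -1.296*w^4 - 10.5295*w^3 - 5.7041*w^2 + 11.4205*w + 6.2279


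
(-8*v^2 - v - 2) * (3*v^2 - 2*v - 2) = -24*v^4 + 13*v^3 + 12*v^2 + 6*v + 4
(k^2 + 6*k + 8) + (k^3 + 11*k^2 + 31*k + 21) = k^3 + 12*k^2 + 37*k + 29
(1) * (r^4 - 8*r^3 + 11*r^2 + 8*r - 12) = r^4 - 8*r^3 + 11*r^2 + 8*r - 12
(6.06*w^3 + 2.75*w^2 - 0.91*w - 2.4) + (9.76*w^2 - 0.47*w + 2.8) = 6.06*w^3 + 12.51*w^2 - 1.38*w + 0.4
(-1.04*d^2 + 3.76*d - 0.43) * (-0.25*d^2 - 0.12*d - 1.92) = 0.26*d^4 - 0.8152*d^3 + 1.6531*d^2 - 7.1676*d + 0.8256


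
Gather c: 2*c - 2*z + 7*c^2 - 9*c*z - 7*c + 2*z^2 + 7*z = 7*c^2 + c*(-9*z - 5) + 2*z^2 + 5*z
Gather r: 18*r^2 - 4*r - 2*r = 18*r^2 - 6*r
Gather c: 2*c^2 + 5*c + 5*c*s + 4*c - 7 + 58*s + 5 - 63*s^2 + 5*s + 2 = 2*c^2 + c*(5*s + 9) - 63*s^2 + 63*s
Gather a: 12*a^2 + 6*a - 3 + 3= 12*a^2 + 6*a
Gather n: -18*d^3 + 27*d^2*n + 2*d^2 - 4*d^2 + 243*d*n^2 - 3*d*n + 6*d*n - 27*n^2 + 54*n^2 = -18*d^3 - 2*d^2 + n^2*(243*d + 27) + n*(27*d^2 + 3*d)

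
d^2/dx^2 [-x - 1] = 0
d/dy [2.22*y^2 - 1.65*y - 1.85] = 4.44*y - 1.65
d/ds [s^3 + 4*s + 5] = 3*s^2 + 4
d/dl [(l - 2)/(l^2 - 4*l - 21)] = (l^2 - 4*l - 2*(l - 2)^2 - 21)/(-l^2 + 4*l + 21)^2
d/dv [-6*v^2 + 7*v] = 7 - 12*v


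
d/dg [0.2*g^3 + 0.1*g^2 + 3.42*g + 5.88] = 0.6*g^2 + 0.2*g + 3.42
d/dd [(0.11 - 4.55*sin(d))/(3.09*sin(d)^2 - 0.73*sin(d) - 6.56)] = (14.0595*sin(d)^2 - 0.6798*sin(d) + 29.9283)*cos(d)/(9.5481*sin(d)^4 - 4.5114*sin(d)^3 - 40.0079*sin(d)^2 + 9.5776*sin(d) + 43.0336)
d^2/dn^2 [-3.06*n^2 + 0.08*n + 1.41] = -6.12000000000000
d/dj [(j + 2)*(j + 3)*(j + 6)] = 3*j^2 + 22*j + 36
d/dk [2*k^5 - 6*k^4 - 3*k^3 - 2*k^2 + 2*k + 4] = 10*k^4 - 24*k^3 - 9*k^2 - 4*k + 2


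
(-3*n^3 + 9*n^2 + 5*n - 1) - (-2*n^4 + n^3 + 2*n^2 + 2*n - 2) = 2*n^4 - 4*n^3 + 7*n^2 + 3*n + 1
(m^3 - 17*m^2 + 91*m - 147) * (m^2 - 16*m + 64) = m^5 - 33*m^4 + 427*m^3 - 2691*m^2 + 8176*m - 9408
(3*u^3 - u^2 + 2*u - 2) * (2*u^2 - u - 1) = 6*u^5 - 5*u^4 + 2*u^3 - 5*u^2 + 2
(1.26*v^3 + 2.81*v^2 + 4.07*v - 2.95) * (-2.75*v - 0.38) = -3.465*v^4 - 8.2063*v^3 - 12.2603*v^2 + 6.5659*v + 1.121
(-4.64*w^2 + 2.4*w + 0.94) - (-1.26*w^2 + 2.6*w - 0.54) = -3.38*w^2 - 0.2*w + 1.48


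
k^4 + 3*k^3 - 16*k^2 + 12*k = k*(k - 2)*(k - 1)*(k + 6)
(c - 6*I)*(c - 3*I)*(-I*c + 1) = -I*c^3 - 8*c^2 + 9*I*c - 18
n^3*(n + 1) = n^4 + n^3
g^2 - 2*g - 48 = (g - 8)*(g + 6)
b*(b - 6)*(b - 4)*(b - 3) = b^4 - 13*b^3 + 54*b^2 - 72*b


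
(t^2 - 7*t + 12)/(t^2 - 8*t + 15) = (t - 4)/(t - 5)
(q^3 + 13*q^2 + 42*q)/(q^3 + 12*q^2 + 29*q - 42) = q/(q - 1)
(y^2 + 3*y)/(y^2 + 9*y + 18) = y/(y + 6)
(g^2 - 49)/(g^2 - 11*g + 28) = (g + 7)/(g - 4)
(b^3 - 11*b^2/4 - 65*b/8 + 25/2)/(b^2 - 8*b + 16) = (8*b^2 + 10*b - 25)/(8*(b - 4))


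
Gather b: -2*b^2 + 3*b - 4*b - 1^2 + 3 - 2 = -2*b^2 - b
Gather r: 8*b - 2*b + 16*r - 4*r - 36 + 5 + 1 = 6*b + 12*r - 30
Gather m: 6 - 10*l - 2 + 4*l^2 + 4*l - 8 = 4*l^2 - 6*l - 4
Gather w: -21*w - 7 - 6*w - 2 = -27*w - 9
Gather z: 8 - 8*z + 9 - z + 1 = 18 - 9*z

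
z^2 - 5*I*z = z*(z - 5*I)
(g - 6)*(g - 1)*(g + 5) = g^3 - 2*g^2 - 29*g + 30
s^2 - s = s*(s - 1)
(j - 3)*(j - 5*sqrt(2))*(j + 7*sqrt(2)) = j^3 - 3*j^2 + 2*sqrt(2)*j^2 - 70*j - 6*sqrt(2)*j + 210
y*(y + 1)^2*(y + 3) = y^4 + 5*y^3 + 7*y^2 + 3*y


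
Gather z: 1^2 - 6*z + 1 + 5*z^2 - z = 5*z^2 - 7*z + 2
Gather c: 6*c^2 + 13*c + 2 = 6*c^2 + 13*c + 2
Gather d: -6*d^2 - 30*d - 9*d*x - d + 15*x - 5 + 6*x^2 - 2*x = -6*d^2 + d*(-9*x - 31) + 6*x^2 + 13*x - 5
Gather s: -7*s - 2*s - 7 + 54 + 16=63 - 9*s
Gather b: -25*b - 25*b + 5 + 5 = 10 - 50*b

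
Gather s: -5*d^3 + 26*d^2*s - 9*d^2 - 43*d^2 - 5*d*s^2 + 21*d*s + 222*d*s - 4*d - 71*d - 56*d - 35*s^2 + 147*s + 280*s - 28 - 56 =-5*d^3 - 52*d^2 - 131*d + s^2*(-5*d - 35) + s*(26*d^2 + 243*d + 427) - 84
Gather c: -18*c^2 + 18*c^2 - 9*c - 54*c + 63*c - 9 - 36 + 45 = 0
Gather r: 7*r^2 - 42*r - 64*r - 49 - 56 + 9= 7*r^2 - 106*r - 96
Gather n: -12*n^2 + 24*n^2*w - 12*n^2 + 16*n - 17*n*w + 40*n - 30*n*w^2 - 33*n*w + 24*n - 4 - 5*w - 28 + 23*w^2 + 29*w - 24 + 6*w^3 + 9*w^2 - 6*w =n^2*(24*w - 24) + n*(-30*w^2 - 50*w + 80) + 6*w^3 + 32*w^2 + 18*w - 56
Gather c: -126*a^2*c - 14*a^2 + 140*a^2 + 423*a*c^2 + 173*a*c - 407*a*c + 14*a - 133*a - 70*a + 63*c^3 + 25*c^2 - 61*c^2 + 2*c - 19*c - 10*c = 126*a^2 - 189*a + 63*c^3 + c^2*(423*a - 36) + c*(-126*a^2 - 234*a - 27)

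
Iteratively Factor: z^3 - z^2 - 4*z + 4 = (z + 2)*(z^2 - 3*z + 2) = (z - 2)*(z + 2)*(z - 1)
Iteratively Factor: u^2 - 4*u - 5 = (u + 1)*(u - 5)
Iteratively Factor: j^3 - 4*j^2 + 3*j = (j - 3)*(j^2 - j) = j*(j - 3)*(j - 1)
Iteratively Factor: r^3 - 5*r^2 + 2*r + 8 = (r - 2)*(r^2 - 3*r - 4) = (r - 4)*(r - 2)*(r + 1)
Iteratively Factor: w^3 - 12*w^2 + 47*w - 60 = (w - 3)*(w^2 - 9*w + 20) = (w - 4)*(w - 3)*(w - 5)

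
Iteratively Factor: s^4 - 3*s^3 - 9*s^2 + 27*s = (s - 3)*(s^3 - 9*s) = s*(s - 3)*(s^2 - 9) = s*(s - 3)^2*(s + 3)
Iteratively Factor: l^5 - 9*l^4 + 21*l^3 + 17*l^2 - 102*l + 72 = (l - 3)*(l^4 - 6*l^3 + 3*l^2 + 26*l - 24) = (l - 3)*(l - 1)*(l^3 - 5*l^2 - 2*l + 24) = (l - 3)^2*(l - 1)*(l^2 - 2*l - 8) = (l - 3)^2*(l - 1)*(l + 2)*(l - 4)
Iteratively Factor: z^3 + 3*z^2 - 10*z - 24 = (z - 3)*(z^2 + 6*z + 8) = (z - 3)*(z + 2)*(z + 4)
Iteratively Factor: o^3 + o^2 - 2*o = (o)*(o^2 + o - 2) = o*(o + 2)*(o - 1)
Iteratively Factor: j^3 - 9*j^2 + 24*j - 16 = (j - 1)*(j^2 - 8*j + 16) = (j - 4)*(j - 1)*(j - 4)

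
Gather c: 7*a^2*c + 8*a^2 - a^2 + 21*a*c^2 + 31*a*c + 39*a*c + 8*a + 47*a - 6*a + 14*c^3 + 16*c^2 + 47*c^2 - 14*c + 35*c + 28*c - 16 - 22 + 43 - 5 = 7*a^2 + 49*a + 14*c^3 + c^2*(21*a + 63) + c*(7*a^2 + 70*a + 49)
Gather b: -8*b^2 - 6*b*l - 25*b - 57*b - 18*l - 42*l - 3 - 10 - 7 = -8*b^2 + b*(-6*l - 82) - 60*l - 20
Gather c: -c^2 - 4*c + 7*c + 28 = -c^2 + 3*c + 28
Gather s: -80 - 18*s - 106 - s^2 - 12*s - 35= -s^2 - 30*s - 221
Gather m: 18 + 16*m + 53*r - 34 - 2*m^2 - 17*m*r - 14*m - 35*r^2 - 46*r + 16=-2*m^2 + m*(2 - 17*r) - 35*r^2 + 7*r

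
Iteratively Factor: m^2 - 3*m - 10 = (m - 5)*(m + 2)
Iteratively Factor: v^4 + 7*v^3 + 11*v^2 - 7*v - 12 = (v + 3)*(v^3 + 4*v^2 - v - 4) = (v + 1)*(v + 3)*(v^2 + 3*v - 4) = (v - 1)*(v + 1)*(v + 3)*(v + 4)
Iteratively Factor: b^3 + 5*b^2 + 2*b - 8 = (b + 4)*(b^2 + b - 2) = (b + 2)*(b + 4)*(b - 1)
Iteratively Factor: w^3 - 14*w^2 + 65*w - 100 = (w - 5)*(w^2 - 9*w + 20) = (w - 5)*(w - 4)*(w - 5)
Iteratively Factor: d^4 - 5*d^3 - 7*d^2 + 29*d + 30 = (d - 3)*(d^3 - 2*d^2 - 13*d - 10) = (d - 5)*(d - 3)*(d^2 + 3*d + 2) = (d - 5)*(d - 3)*(d + 1)*(d + 2)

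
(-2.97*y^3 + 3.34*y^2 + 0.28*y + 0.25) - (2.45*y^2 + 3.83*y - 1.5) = -2.97*y^3 + 0.89*y^2 - 3.55*y + 1.75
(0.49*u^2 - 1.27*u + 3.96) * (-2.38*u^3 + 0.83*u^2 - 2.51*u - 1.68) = -1.1662*u^5 + 3.4293*u^4 - 11.7088*u^3 + 5.6513*u^2 - 7.806*u - 6.6528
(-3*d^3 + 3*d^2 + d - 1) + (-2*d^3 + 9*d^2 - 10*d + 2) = -5*d^3 + 12*d^2 - 9*d + 1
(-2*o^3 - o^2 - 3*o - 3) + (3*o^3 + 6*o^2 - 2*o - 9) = o^3 + 5*o^2 - 5*o - 12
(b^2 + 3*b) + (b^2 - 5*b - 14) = 2*b^2 - 2*b - 14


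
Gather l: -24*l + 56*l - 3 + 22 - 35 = 32*l - 16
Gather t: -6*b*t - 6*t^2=-6*b*t - 6*t^2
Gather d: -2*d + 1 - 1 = -2*d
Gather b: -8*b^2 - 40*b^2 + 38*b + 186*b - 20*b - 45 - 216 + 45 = -48*b^2 + 204*b - 216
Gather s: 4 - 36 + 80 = 48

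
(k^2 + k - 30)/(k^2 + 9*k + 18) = (k - 5)/(k + 3)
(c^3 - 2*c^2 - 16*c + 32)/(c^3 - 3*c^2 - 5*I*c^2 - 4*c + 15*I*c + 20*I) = (c^2 + 2*c - 8)/(c^2 + c*(1 - 5*I) - 5*I)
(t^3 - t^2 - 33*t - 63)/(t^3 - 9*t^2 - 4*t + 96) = (t^2 - 4*t - 21)/(t^2 - 12*t + 32)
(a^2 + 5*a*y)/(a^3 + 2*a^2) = (a + 5*y)/(a*(a + 2))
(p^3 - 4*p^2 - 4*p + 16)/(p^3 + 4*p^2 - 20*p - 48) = (p - 2)/(p + 6)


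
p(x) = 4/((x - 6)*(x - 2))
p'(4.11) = -0.06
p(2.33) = -3.30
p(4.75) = -1.16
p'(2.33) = 9.11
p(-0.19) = 0.30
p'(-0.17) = 0.19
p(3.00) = -1.33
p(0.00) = 0.33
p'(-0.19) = 0.18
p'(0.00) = 0.22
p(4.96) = -1.30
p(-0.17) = 0.30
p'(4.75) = -0.51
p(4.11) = -1.00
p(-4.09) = 0.07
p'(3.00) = 0.89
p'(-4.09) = 0.02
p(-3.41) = 0.08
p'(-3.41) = 0.02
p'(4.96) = -0.81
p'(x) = -4/((x - 6)*(x - 2)^2) - 4/((x - 6)^2*(x - 2)) = 8*(4 - x)/(x^4 - 16*x^3 + 88*x^2 - 192*x + 144)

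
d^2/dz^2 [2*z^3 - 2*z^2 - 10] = 12*z - 4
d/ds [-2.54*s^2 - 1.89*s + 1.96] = -5.08*s - 1.89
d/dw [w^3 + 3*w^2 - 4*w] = 3*w^2 + 6*w - 4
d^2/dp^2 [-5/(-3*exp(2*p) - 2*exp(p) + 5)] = 10*(4*(3*exp(p) + 1)^2*exp(p) - (6*exp(p) + 1)*(3*exp(2*p) + 2*exp(p) - 5))*exp(p)/(3*exp(2*p) + 2*exp(p) - 5)^3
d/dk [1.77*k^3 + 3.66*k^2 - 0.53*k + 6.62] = 5.31*k^2 + 7.32*k - 0.53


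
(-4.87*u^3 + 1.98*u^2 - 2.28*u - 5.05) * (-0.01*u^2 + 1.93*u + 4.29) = 0.0487*u^5 - 9.4189*u^4 - 17.0481*u^3 + 4.1443*u^2 - 19.5277*u - 21.6645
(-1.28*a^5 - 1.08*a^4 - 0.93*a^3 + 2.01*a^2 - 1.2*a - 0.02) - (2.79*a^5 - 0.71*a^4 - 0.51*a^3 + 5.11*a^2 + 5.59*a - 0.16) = -4.07*a^5 - 0.37*a^4 - 0.42*a^3 - 3.1*a^2 - 6.79*a + 0.14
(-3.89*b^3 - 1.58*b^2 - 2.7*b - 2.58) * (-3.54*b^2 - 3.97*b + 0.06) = 13.7706*b^5 + 21.0365*b^4 + 15.5972*b^3 + 19.7574*b^2 + 10.0806*b - 0.1548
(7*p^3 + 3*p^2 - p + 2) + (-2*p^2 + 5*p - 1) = 7*p^3 + p^2 + 4*p + 1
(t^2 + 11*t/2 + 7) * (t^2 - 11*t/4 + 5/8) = t^4 + 11*t^3/4 - 15*t^2/2 - 253*t/16 + 35/8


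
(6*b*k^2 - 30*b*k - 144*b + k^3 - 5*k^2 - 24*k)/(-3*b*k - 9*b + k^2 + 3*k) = (-6*b*k + 48*b - k^2 + 8*k)/(3*b - k)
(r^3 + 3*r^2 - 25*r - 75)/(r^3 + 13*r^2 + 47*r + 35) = (r^2 - 2*r - 15)/(r^2 + 8*r + 7)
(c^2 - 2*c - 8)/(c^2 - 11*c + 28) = (c + 2)/(c - 7)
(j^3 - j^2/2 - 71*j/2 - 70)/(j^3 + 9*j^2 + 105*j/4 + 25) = 2*(j - 7)/(2*j + 5)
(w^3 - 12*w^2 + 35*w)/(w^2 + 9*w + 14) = w*(w^2 - 12*w + 35)/(w^2 + 9*w + 14)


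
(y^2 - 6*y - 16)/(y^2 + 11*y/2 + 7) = 2*(y - 8)/(2*y + 7)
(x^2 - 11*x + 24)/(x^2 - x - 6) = (x - 8)/(x + 2)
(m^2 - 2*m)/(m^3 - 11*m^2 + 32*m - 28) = m/(m^2 - 9*m + 14)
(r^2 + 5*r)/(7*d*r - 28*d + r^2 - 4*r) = r*(r + 5)/(7*d*r - 28*d + r^2 - 4*r)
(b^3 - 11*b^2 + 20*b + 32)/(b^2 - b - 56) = (b^2 - 3*b - 4)/(b + 7)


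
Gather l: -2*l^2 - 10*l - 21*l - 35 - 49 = -2*l^2 - 31*l - 84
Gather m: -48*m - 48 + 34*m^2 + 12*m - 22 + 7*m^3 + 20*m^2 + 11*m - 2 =7*m^3 + 54*m^2 - 25*m - 72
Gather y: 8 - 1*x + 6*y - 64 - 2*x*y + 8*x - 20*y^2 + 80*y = 7*x - 20*y^2 + y*(86 - 2*x) - 56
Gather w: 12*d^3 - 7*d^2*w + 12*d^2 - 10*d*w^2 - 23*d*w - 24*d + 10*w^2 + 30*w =12*d^3 + 12*d^2 - 24*d + w^2*(10 - 10*d) + w*(-7*d^2 - 23*d + 30)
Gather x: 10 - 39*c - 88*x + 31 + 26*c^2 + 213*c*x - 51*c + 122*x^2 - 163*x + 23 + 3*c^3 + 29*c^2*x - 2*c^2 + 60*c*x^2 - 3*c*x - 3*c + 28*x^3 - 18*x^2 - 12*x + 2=3*c^3 + 24*c^2 - 93*c + 28*x^3 + x^2*(60*c + 104) + x*(29*c^2 + 210*c - 263) + 66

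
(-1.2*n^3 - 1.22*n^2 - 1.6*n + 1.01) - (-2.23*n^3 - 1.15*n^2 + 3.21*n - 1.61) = 1.03*n^3 - 0.0700000000000001*n^2 - 4.81*n + 2.62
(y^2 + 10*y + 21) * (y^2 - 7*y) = y^4 + 3*y^3 - 49*y^2 - 147*y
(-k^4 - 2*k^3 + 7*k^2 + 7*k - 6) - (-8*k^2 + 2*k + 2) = -k^4 - 2*k^3 + 15*k^2 + 5*k - 8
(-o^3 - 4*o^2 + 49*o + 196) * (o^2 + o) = -o^5 - 5*o^4 + 45*o^3 + 245*o^2 + 196*o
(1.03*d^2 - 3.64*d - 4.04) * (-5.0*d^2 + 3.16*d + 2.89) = -5.15*d^4 + 21.4548*d^3 + 11.6743*d^2 - 23.286*d - 11.6756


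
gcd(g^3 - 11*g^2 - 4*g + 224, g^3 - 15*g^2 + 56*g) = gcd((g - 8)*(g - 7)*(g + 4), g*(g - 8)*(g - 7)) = g^2 - 15*g + 56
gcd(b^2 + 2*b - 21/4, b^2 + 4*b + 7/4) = b + 7/2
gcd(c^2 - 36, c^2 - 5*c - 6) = c - 6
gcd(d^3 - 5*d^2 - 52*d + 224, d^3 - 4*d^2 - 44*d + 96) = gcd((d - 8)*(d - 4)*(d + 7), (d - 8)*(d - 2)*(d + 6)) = d - 8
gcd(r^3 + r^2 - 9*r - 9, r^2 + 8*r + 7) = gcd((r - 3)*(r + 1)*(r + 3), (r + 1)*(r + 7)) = r + 1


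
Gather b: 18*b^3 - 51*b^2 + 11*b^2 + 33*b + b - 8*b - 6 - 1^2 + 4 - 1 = 18*b^3 - 40*b^2 + 26*b - 4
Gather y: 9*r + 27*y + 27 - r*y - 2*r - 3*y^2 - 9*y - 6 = 7*r - 3*y^2 + y*(18 - r) + 21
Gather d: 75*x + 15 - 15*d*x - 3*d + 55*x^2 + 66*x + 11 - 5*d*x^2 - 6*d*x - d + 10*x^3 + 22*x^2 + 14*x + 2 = d*(-5*x^2 - 21*x - 4) + 10*x^3 + 77*x^2 + 155*x + 28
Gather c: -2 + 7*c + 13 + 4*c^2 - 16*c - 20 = 4*c^2 - 9*c - 9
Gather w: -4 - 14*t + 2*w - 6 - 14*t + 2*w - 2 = -28*t + 4*w - 12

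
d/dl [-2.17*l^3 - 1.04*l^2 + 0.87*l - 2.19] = -6.51*l^2 - 2.08*l + 0.87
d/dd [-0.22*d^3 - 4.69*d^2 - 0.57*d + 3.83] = -0.66*d^2 - 9.38*d - 0.57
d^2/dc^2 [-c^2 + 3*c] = -2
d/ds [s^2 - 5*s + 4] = 2*s - 5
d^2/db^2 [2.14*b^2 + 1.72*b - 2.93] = 4.28000000000000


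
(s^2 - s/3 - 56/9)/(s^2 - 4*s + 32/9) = (3*s + 7)/(3*s - 4)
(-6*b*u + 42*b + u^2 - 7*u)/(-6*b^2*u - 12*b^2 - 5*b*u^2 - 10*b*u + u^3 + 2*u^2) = (u - 7)/(b*u + 2*b + u^2 + 2*u)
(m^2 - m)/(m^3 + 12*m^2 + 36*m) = (m - 1)/(m^2 + 12*m + 36)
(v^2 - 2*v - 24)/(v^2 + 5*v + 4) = (v - 6)/(v + 1)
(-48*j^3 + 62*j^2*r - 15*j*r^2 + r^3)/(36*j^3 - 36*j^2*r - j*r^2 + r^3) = (-8*j + r)/(6*j + r)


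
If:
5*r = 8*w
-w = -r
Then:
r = 0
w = 0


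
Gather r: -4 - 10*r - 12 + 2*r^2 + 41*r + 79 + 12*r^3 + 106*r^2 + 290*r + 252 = 12*r^3 + 108*r^2 + 321*r + 315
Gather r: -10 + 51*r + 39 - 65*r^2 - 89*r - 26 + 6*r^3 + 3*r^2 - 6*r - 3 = 6*r^3 - 62*r^2 - 44*r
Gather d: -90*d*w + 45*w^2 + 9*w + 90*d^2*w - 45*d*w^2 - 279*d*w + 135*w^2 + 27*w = 90*d^2*w + d*(-45*w^2 - 369*w) + 180*w^2 + 36*w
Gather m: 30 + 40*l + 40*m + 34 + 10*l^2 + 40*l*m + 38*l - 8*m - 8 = 10*l^2 + 78*l + m*(40*l + 32) + 56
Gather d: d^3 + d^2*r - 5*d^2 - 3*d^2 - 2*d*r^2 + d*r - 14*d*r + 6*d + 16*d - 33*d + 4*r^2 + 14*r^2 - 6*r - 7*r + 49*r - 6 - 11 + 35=d^3 + d^2*(r - 8) + d*(-2*r^2 - 13*r - 11) + 18*r^2 + 36*r + 18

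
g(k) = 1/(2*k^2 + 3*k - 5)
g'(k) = (-4*k - 3)/(2*k^2 + 3*k - 5)^2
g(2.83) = 0.05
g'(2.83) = -0.04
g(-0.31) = -0.17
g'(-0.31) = -0.05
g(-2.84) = 0.38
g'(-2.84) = 1.23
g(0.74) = -0.59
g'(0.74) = -2.10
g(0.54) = -0.36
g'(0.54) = -0.66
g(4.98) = 0.02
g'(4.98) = -0.01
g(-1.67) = -0.23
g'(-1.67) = 0.19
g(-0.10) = -0.19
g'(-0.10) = -0.09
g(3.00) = 0.05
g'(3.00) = -0.03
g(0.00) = -0.20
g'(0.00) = -0.12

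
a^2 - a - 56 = (a - 8)*(a + 7)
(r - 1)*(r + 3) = r^2 + 2*r - 3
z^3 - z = z*(z - 1)*(z + 1)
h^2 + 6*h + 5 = (h + 1)*(h + 5)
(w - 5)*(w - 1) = w^2 - 6*w + 5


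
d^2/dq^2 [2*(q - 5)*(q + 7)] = 4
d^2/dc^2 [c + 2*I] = 0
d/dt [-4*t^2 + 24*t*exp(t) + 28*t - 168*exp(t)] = 24*t*exp(t) - 8*t - 144*exp(t) + 28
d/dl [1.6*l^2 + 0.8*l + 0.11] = 3.2*l + 0.8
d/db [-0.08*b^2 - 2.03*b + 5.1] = -0.16*b - 2.03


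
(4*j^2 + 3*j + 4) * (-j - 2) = -4*j^3 - 11*j^2 - 10*j - 8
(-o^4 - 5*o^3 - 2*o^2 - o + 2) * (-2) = 2*o^4 + 10*o^3 + 4*o^2 + 2*o - 4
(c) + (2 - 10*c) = 2 - 9*c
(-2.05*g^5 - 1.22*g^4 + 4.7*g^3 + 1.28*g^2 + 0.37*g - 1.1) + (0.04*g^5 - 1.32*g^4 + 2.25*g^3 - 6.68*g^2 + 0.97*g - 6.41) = -2.01*g^5 - 2.54*g^4 + 6.95*g^3 - 5.4*g^2 + 1.34*g - 7.51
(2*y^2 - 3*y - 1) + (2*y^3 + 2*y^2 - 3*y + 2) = 2*y^3 + 4*y^2 - 6*y + 1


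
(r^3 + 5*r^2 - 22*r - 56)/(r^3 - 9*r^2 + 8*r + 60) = (r^2 + 3*r - 28)/(r^2 - 11*r + 30)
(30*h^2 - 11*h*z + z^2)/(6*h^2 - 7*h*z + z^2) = (-5*h + z)/(-h + z)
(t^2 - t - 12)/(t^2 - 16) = (t + 3)/(t + 4)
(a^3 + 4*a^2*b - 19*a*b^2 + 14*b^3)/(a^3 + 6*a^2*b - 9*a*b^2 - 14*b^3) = (a - b)/(a + b)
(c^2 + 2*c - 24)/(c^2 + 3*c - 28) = (c + 6)/(c + 7)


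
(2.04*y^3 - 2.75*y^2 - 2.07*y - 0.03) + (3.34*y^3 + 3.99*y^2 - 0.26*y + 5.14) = 5.38*y^3 + 1.24*y^2 - 2.33*y + 5.11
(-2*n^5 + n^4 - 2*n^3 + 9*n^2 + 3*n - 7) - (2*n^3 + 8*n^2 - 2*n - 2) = -2*n^5 + n^4 - 4*n^3 + n^2 + 5*n - 5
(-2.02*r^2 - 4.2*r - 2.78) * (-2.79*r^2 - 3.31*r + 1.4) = 5.6358*r^4 + 18.4042*r^3 + 18.8302*r^2 + 3.3218*r - 3.892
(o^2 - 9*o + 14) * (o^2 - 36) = o^4 - 9*o^3 - 22*o^2 + 324*o - 504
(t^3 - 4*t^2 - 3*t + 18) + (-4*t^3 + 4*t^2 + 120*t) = -3*t^3 + 117*t + 18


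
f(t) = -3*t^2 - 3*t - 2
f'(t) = -6*t - 3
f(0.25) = -2.94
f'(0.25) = -4.50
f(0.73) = -5.79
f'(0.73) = -7.38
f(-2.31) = -11.08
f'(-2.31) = 10.86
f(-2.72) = -16.04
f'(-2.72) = 13.32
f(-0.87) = -1.66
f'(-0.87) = 2.22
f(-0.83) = -1.58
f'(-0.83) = 1.98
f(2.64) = -30.83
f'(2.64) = -18.84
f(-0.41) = -1.27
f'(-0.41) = -0.54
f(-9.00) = -218.00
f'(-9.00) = 51.00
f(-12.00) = -398.00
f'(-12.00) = 69.00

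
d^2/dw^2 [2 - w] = 0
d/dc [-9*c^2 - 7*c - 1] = -18*c - 7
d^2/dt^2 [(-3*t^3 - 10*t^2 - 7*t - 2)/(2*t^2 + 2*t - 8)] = 6*(-2*t^3 - 15*t^2 - 39*t - 33)/(t^6 + 3*t^5 - 9*t^4 - 23*t^3 + 36*t^2 + 48*t - 64)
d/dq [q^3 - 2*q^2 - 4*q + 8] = 3*q^2 - 4*q - 4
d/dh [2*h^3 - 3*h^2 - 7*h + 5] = 6*h^2 - 6*h - 7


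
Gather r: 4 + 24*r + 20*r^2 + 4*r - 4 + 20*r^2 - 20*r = 40*r^2 + 8*r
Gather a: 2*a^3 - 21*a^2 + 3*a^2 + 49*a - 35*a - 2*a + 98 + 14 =2*a^3 - 18*a^2 + 12*a + 112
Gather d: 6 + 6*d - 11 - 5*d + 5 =d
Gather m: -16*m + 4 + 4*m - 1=3 - 12*m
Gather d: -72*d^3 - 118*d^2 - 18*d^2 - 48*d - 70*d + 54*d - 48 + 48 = -72*d^3 - 136*d^2 - 64*d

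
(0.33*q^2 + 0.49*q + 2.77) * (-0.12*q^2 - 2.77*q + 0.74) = -0.0396*q^4 - 0.9729*q^3 - 1.4455*q^2 - 7.3103*q + 2.0498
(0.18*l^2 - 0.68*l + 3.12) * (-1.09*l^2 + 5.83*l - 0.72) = -0.1962*l^4 + 1.7906*l^3 - 7.4948*l^2 + 18.6792*l - 2.2464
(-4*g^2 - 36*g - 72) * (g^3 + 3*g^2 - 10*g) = -4*g^5 - 48*g^4 - 140*g^3 + 144*g^2 + 720*g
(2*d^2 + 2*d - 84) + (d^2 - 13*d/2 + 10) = 3*d^2 - 9*d/2 - 74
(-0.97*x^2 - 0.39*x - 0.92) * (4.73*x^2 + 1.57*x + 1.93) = -4.5881*x^4 - 3.3676*x^3 - 6.836*x^2 - 2.1971*x - 1.7756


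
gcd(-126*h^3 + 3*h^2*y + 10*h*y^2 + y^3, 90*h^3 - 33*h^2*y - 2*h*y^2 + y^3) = -18*h^2 + 3*h*y + y^2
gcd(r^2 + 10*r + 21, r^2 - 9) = r + 3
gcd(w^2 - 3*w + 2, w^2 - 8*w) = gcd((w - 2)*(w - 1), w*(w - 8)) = 1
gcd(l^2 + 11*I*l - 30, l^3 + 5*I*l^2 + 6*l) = l + 6*I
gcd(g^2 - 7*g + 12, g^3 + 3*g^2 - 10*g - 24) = g - 3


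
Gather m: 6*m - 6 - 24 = 6*m - 30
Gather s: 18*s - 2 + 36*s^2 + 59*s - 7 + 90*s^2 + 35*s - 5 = 126*s^2 + 112*s - 14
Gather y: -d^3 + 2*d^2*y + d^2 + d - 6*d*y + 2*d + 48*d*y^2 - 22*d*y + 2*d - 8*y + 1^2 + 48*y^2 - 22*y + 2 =-d^3 + d^2 + 5*d + y^2*(48*d + 48) + y*(2*d^2 - 28*d - 30) + 3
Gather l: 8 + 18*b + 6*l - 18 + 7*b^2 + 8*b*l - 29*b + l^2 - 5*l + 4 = 7*b^2 - 11*b + l^2 + l*(8*b + 1) - 6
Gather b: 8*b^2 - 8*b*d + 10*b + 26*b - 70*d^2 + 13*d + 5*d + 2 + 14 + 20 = 8*b^2 + b*(36 - 8*d) - 70*d^2 + 18*d + 36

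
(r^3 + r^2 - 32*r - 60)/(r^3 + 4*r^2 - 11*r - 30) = (r - 6)/(r - 3)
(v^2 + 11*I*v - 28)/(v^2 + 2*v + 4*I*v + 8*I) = (v + 7*I)/(v + 2)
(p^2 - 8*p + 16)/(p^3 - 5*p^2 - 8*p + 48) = 1/(p + 3)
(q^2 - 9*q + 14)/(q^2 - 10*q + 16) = (q - 7)/(q - 8)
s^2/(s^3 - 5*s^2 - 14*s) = s/(s^2 - 5*s - 14)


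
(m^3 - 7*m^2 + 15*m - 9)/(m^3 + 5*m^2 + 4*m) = (m^3 - 7*m^2 + 15*m - 9)/(m*(m^2 + 5*m + 4))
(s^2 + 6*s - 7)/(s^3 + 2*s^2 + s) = (s^2 + 6*s - 7)/(s*(s^2 + 2*s + 1))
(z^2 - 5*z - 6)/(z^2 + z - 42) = (z + 1)/(z + 7)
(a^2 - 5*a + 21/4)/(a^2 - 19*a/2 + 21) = (a - 3/2)/(a - 6)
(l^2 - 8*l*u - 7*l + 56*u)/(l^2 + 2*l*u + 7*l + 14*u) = (l^2 - 8*l*u - 7*l + 56*u)/(l^2 + 2*l*u + 7*l + 14*u)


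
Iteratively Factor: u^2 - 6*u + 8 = (u - 4)*(u - 2)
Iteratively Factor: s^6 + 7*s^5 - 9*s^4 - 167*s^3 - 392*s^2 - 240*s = (s - 5)*(s^5 + 12*s^4 + 51*s^3 + 88*s^2 + 48*s) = (s - 5)*(s + 4)*(s^4 + 8*s^3 + 19*s^2 + 12*s) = (s - 5)*(s + 4)^2*(s^3 + 4*s^2 + 3*s) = (s - 5)*(s + 1)*(s + 4)^2*(s^2 + 3*s) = s*(s - 5)*(s + 1)*(s + 4)^2*(s + 3)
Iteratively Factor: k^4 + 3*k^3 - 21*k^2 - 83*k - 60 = (k + 3)*(k^3 - 21*k - 20) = (k + 3)*(k + 4)*(k^2 - 4*k - 5) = (k + 1)*(k + 3)*(k + 4)*(k - 5)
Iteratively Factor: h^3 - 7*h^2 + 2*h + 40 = (h + 2)*(h^2 - 9*h + 20) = (h - 5)*(h + 2)*(h - 4)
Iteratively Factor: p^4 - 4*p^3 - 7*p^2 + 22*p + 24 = (p - 4)*(p^3 - 7*p - 6) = (p - 4)*(p - 3)*(p^2 + 3*p + 2) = (p - 4)*(p - 3)*(p + 2)*(p + 1)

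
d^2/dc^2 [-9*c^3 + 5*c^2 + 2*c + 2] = 10 - 54*c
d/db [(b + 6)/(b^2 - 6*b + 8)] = (b^2 - 6*b - 2*(b - 3)*(b + 6) + 8)/(b^2 - 6*b + 8)^2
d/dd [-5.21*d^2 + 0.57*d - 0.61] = 0.57 - 10.42*d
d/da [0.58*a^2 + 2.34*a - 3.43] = 1.16*a + 2.34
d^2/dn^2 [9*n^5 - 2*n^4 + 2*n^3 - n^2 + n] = 180*n^3 - 24*n^2 + 12*n - 2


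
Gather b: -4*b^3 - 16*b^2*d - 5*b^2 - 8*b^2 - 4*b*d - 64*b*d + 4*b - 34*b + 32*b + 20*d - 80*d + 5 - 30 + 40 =-4*b^3 + b^2*(-16*d - 13) + b*(2 - 68*d) - 60*d + 15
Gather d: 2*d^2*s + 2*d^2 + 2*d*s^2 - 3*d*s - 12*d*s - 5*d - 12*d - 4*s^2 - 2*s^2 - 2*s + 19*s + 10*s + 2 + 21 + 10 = d^2*(2*s + 2) + d*(2*s^2 - 15*s - 17) - 6*s^2 + 27*s + 33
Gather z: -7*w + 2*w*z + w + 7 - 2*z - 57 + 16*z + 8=-6*w + z*(2*w + 14) - 42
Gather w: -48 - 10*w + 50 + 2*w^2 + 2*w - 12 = 2*w^2 - 8*w - 10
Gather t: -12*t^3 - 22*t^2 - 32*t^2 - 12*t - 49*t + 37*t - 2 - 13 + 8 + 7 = -12*t^3 - 54*t^2 - 24*t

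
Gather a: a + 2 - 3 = a - 1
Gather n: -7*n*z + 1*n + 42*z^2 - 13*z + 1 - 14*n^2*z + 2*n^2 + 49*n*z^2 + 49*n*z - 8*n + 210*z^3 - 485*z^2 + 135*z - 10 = n^2*(2 - 14*z) + n*(49*z^2 + 42*z - 7) + 210*z^3 - 443*z^2 + 122*z - 9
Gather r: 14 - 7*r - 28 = -7*r - 14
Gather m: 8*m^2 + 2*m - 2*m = 8*m^2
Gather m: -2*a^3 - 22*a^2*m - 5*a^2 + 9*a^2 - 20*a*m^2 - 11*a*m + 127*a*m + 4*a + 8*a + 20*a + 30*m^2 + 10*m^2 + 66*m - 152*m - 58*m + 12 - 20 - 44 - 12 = -2*a^3 + 4*a^2 + 32*a + m^2*(40 - 20*a) + m*(-22*a^2 + 116*a - 144) - 64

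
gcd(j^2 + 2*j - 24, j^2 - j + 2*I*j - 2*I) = 1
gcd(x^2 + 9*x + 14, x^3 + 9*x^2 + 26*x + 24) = x + 2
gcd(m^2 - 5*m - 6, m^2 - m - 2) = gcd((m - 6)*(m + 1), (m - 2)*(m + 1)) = m + 1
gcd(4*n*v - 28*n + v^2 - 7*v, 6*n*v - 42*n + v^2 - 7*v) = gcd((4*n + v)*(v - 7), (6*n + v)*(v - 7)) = v - 7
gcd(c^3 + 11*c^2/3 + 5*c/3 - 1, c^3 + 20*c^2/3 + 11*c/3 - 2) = c^2 + 2*c/3 - 1/3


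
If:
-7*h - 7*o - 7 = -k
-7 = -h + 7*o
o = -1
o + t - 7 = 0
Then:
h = 0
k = 0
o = -1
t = 8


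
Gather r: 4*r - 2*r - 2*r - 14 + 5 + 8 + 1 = 0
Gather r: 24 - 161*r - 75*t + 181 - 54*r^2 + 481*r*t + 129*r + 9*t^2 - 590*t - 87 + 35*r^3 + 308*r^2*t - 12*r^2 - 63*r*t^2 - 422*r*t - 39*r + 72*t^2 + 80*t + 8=35*r^3 + r^2*(308*t - 66) + r*(-63*t^2 + 59*t - 71) + 81*t^2 - 585*t + 126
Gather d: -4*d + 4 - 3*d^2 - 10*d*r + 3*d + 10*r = -3*d^2 + d*(-10*r - 1) + 10*r + 4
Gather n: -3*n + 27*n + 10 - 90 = 24*n - 80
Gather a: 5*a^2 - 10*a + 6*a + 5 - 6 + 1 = 5*a^2 - 4*a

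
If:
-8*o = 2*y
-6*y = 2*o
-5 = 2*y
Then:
No Solution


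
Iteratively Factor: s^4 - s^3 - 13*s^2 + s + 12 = (s - 1)*(s^3 - 13*s - 12) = (s - 1)*(s + 1)*(s^2 - s - 12) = (s - 4)*(s - 1)*(s + 1)*(s + 3)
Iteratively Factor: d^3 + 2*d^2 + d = (d)*(d^2 + 2*d + 1) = d*(d + 1)*(d + 1)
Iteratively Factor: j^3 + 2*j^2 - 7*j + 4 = (j - 1)*(j^2 + 3*j - 4) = (j - 1)^2*(j + 4)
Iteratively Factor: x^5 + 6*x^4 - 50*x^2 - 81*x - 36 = (x - 3)*(x^4 + 9*x^3 + 27*x^2 + 31*x + 12) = (x - 3)*(x + 3)*(x^3 + 6*x^2 + 9*x + 4) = (x - 3)*(x + 1)*(x + 3)*(x^2 + 5*x + 4) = (x - 3)*(x + 1)*(x + 3)*(x + 4)*(x + 1)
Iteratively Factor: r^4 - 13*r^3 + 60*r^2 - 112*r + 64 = (r - 4)*(r^3 - 9*r^2 + 24*r - 16) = (r - 4)*(r - 1)*(r^2 - 8*r + 16) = (r - 4)^2*(r - 1)*(r - 4)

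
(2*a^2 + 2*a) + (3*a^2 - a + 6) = 5*a^2 + a + 6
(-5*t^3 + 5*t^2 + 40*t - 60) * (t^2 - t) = -5*t^5 + 10*t^4 + 35*t^3 - 100*t^2 + 60*t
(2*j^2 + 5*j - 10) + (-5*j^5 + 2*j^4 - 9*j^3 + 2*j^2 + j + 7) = -5*j^5 + 2*j^4 - 9*j^3 + 4*j^2 + 6*j - 3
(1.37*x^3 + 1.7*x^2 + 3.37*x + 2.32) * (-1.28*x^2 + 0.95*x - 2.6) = -1.7536*x^5 - 0.8745*x^4 - 6.2606*x^3 - 4.1881*x^2 - 6.558*x - 6.032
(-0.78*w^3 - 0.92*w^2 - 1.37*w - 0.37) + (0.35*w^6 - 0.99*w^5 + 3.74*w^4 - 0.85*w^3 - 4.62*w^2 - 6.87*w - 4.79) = 0.35*w^6 - 0.99*w^5 + 3.74*w^4 - 1.63*w^3 - 5.54*w^2 - 8.24*w - 5.16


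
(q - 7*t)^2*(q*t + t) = q^3*t - 14*q^2*t^2 + q^2*t + 49*q*t^3 - 14*q*t^2 + 49*t^3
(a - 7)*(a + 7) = a^2 - 49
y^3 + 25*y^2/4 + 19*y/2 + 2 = (y + 1/4)*(y + 2)*(y + 4)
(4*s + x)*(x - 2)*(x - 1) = 4*s*x^2 - 12*s*x + 8*s + x^3 - 3*x^2 + 2*x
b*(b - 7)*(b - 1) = b^3 - 8*b^2 + 7*b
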